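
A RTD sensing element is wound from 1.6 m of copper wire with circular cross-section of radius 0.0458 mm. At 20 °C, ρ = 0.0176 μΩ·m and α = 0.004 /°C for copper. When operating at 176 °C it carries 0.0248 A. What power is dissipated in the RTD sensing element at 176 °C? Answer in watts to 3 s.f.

0.00427 W

ρ = 0.0176 μΩ·m = 1.76×10^-8 Ω·m
A = πr² = π(4.5800e-05 m)² = 6.590e-09 m²
R₍20₎ = ρL/A = (1.76×10^-8)(1.6)/(6.590e-09) = 4.273 Ω
R₍176₎ = R₍20₎(1 + αΔT) = 4.273 × (1 + 0.004×156) = 6.94 Ω
P = I²R = (0.0248)² × 6.94 = 0.00427 W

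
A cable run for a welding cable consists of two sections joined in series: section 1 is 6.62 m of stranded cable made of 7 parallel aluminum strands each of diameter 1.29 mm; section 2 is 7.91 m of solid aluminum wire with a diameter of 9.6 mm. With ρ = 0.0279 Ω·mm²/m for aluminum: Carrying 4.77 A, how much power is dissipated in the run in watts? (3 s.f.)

0.529 W

ρ = 0.0279 Ω·mm²/m = 2.79×10^-8 Ω·m
Section 1: A_strand = π(6.4500e-04)² = 1.307e-06 m²; R₁ = ρL/(N·A_s) = (2.79×10^-8)(6.62)/(7×1.307e-06) = 0.02019 Ω
Section 2: A = π(d/2)² = π(4.8000e-03 m)² = 7.238e-05 m²
R₂ = (2.79×10^-8)(7.91)/(7.238e-05) = 0.003049 Ω
R = R₁ + R₂ = 0.02324 Ω
P = I²R = (4.77)² × 0.02324 = 0.529 W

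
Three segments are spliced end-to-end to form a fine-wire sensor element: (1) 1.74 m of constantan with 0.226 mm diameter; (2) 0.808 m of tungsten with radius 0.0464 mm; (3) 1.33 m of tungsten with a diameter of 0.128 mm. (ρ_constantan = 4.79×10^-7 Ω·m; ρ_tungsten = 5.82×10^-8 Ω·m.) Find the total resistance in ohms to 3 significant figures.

Seg 1: A = π(d/2)² = π(1.1300e-04 m)² = 4.011e-08 m²
R_1 = (4.79×10^-7)(1.74)/(4.011e-08) = 20.78 Ω
Seg 2: A = πr² = π(4.6400e-05 m)² = 6.764e-09 m²
R_2 = (5.82×10^-8)(0.808)/(6.764e-09) = 6.953 Ω
Seg 3: A = π(d/2)² = π(6.4000e-05 m)² = 1.287e-08 m²
R_3 = (5.82×10^-8)(1.33)/(1.287e-08) = 6.015 Ω
R_total = R_1 + R_2 + R_3 = 33.7 Ω

33.7 Ω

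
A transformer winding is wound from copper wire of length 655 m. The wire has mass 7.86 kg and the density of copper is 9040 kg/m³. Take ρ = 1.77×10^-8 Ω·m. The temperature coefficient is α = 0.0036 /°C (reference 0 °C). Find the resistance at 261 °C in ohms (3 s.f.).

A = m/(density·L) = 7.86/(9040×655) = 1.3274e-06 m²
R = ρL/A = (1.77×10^-8)(655)/(1.3274e-06) = 8.734 Ω
R(261 °C) = 8.734 × (1 + 0.0036×261) = 16.9 Ω

16.9 Ω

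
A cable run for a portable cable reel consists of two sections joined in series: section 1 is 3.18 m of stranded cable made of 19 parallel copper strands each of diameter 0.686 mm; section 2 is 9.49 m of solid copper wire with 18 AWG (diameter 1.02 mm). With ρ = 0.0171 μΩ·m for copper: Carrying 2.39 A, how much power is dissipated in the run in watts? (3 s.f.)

1.18 W

ρ = 0.0171 μΩ·m = 1.71×10^-8 Ω·m
Section 1: A_strand = π(3.4300e-04)² = 3.696e-07 m²; R₁ = ρL/(N·A_s) = (1.71×10^-8)(3.18)/(19×3.696e-07) = 0.007743 Ω
Section 2: A = π(1.02/2 mm)² = π(5.1000e-04 m)² = 8.171e-07 m²
R₂ = (1.71×10^-8)(9.49)/(8.171e-07) = 0.1986 Ω
R = R₁ + R₂ = 0.2063 Ω
P = I²R = (2.39)² × 0.2063 = 1.18 W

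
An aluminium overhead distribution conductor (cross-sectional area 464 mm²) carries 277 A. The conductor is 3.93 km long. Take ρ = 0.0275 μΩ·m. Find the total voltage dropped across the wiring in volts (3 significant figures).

64.5 V

ρ = 0.0275 μΩ·m = 2.75×10^-8 Ω·m
A = 464 mm² = 4.640e-04 m²
R = ρL/A = (2.75×10^-8)(3930)/(4.640e-04) = 0.2329 Ω
V = IR = 277 × 0.2329 = 64.5 V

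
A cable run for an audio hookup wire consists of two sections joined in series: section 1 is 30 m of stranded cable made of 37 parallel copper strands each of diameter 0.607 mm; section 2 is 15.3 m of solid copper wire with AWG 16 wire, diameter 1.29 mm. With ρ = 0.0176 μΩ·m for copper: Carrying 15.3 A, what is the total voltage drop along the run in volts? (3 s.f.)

ρ = 0.0176 μΩ·m = 1.76×10^-8 Ω·m
Section 1: A_strand = π(3.0350e-04)² = 2.894e-07 m²; R₁ = ρL/(N·A_s) = (1.76×10^-8)(30)/(37×2.894e-07) = 0.04931 Ω
Section 2: A = π(1.29/2 mm)² = π(6.4500e-04 m)² = 1.307e-06 m²
R₂ = (1.76×10^-8)(15.3)/(1.307e-06) = 0.206 Ω
R = R₁ + R₂ = 0.2553 Ω
V = IR = 15.3 × 0.2553 = 3.91 V

3.91 V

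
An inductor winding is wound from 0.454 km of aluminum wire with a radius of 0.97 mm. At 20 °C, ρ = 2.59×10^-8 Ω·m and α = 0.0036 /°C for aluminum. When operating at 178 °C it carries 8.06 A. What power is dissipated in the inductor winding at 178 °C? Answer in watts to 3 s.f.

405 W

A = πr² = π(9.7000e-04 m)² = 2.956e-06 m²
R₍20₎ = ρL/A = (2.59×10^-8)(454)/(2.956e-06) = 3.978 Ω
R₍178₎ = R₍20₎(1 + αΔT) = 3.978 × (1 + 0.0036×158) = 6.241 Ω
P = I²R = (8.06)² × 6.241 = 405 W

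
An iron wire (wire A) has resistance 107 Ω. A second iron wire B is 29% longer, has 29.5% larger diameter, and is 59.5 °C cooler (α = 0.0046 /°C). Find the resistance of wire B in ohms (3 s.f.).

R ∝ ρL/d² with ρ ∝ (1+αΔT), so R_B/R_A = (1 + 29/100) × (1 + 29.5/100)⁻² × (1 − 0.0046×59.5)
= 1.29 × 0.5963 × 0.7263 = 0.5587
R_B = 0.5587 × 107 = 59.8 Ω

59.8 Ω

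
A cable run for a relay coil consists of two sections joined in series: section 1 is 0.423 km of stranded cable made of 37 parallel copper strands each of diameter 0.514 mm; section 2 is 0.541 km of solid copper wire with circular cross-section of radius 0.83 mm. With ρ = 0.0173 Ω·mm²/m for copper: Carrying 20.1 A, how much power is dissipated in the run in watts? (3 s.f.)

2130 W

ρ = 0.0173 Ω·mm²/m = 1.73×10^-8 Ω·m
Section 1: A_strand = π(2.5700e-04)² = 2.075e-07 m²; R₁ = ρL/(N·A_s) = (1.73×10^-8)(423)/(37×2.075e-07) = 0.9532 Ω
Section 2: A = πr² = π(8.3000e-04 m)² = 2.164e-06 m²
R₂ = (1.73×10^-8)(541)/(2.164e-06) = 4.325 Ω
R = R₁ + R₂ = 5.278 Ω
P = I²R = (20.1)² × 5.278 = 2130 W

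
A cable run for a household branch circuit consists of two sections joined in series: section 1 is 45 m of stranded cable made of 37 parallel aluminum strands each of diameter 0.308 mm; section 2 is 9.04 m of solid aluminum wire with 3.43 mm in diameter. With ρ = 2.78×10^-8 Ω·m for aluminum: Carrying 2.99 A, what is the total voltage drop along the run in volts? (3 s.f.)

Section 1: A_strand = π(1.5400e-04)² = 7.451e-08 m²; R₁ = ρL/(N·A_s) = (2.78×10^-8)(45)/(37×7.451e-08) = 0.4538 Ω
Section 2: A = π(d/2)² = π(1.7150e-03 m)² = 9.240e-06 m²
R₂ = (2.78×10^-8)(9.04)/(9.240e-06) = 0.0272 Ω
R = R₁ + R₂ = 0.481 Ω
V = IR = 2.99 × 0.481 = 1.44 V

1.44 V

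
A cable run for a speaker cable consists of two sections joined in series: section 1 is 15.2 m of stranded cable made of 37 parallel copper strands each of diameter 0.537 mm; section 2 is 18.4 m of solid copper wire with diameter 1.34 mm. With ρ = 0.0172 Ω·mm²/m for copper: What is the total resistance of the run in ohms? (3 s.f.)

0.256 Ω

ρ = 0.0172 Ω·mm²/m = 1.72×10^-8 Ω·m
Section 1: A_strand = π(2.6850e-04)² = 2.265e-07 m²; R₁ = ρL/(N·A_s) = (1.72×10^-8)(15.2)/(37×2.265e-07) = 0.0312 Ω
Section 2: A = π(d/2)² = π(6.7000e-04 m)² = 1.410e-06 m²
R₂ = (1.72×10^-8)(18.4)/(1.410e-06) = 0.2244 Ω
R = R₁ + R₂ = 0.256 Ω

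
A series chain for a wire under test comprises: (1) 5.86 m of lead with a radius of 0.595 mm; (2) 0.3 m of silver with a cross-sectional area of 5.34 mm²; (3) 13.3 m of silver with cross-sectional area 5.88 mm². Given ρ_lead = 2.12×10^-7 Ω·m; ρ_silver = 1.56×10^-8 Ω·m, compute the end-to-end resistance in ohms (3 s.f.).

1.15 Ω

Seg 1: A = πr² = π(5.9500e-04 m)² = 1.112e-06 m²
R_1 = (2.12×10^-7)(5.86)/(1.112e-06) = 1.117 Ω
Seg 2: A = 5.34 mm² = 5.340e-06 m²
R_2 = (1.56×10^-8)(0.3)/(5.340e-06) = 8.764×10^-4 Ω
Seg 3: A = 5.88 mm² = 5.880e-06 m²
R_3 = (1.56×10^-8)(13.3)/(5.880e-06) = 0.03529 Ω
R_total = R_1 + R_2 + R_3 = 1.15 Ω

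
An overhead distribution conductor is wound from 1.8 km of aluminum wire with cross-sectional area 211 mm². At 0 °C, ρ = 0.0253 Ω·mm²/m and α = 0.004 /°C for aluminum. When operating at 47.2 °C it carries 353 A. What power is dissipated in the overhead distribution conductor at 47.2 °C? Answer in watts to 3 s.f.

ρ = 0.0253 Ω·mm²/m = 2.53×10^-8 Ω·m
A = 211 mm² = 2.110e-04 m²
R₍0₎ = ρL/A = (2.53×10^-8)(1800)/(2.110e-04) = 0.2158 Ω
R₍47.2₎ = R₍0₎(1 + αΔT) = 0.2158 × (1 + 0.004×47.2) = 0.2566 Ω
P = I²R = (353)² × 0.2566 = 32000 W

32000 W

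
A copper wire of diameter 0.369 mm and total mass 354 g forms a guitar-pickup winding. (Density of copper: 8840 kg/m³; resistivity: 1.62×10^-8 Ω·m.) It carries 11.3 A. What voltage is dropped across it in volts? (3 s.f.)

641 V

A = π(d/2)² = π(1.8450e-04 m)² = 1.0694e-07 m²
L = m/(density·A) = 0.354/(8840×1.0694e-07) = 374.5 m
R = ρL/A = (1.62×10^-8)(374.5)/(1.0694e-07) = 56.73 Ω
V = IR = 11.3 × 56.73 = 641 V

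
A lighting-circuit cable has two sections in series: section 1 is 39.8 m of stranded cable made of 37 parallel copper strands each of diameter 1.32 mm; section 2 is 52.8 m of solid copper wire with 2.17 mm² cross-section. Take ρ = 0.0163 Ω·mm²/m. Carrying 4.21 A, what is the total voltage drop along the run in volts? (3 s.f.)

1.72 V

ρ = 0.0163 Ω·mm²/m = 1.63×10^-8 Ω·m
Section 1: A_strand = π(6.6000e-04)² = 1.368e-06 m²; R₁ = ρL/(N·A_s) = (1.63×10^-8)(39.8)/(37×1.368e-06) = 0.01281 Ω
Section 2: A = 2.17 mm² = 2.170e-06 m²
R₂ = (1.63×10^-8)(52.8)/(2.170e-06) = 0.3966 Ω
R = R₁ + R₂ = 0.4094 Ω
V = IR = 4.21 × 0.4094 = 1.72 V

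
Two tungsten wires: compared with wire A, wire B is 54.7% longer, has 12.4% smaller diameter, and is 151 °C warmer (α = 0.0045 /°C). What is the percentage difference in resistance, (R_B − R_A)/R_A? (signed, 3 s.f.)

239%

R ∝ ρL/d² with ρ ∝ (1+αΔT), so R_B/R_A = (1 + 54.7/100) × (1 − 12.4/100)⁻² × (1 + 0.0045×151)
= 1.547 × 1.303 × 1.679 = 3.386
(R_B − R_A)/R_A = 3.386 − 1 = 239%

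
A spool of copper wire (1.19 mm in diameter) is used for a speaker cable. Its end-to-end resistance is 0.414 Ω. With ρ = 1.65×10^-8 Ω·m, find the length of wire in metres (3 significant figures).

27.9 m

A = π(d/2)² = π(5.9500e-04 m)² = 1.112e-06 m²
L = RA/ρ = (0.414)(1.112e-06)/(1.65×10^-8) = 27.9 m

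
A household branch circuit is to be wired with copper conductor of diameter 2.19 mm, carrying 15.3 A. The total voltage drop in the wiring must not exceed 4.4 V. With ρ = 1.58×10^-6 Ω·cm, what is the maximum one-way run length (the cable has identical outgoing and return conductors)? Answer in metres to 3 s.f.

ρ = 1.58×10^-6 Ω·cm = 1.58×10^-8 Ω·m
A = π(d/2)² = π(1.0950e-03 m)² = 3.767e-06 m²
L_max = V_max·A/(2·ρI) = (4.4)(3.767e-06)/(2×1.58×10^-8×15.3) = 34.3 m

34.3 m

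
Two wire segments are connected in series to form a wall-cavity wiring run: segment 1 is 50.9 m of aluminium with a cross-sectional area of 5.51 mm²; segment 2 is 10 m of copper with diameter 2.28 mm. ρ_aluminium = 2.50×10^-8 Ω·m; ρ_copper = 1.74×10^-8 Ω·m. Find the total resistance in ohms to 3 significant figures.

0.274 Ω

Segment 1: A = 5.51 mm² = 5.510e-06 m²
R₁ = ρL/A = (2.50×10^-8)(50.9)/(5.510e-06) = 0.2309 Ω
Segment 2: A = π(d/2)² = π(1.1400e-03 m)² = 4.083e-06 m²
R₂ = (1.74×10^-8)(10)/(4.083e-06) = 0.04262 Ω
R = R₁ + R₂ = 0.274 Ω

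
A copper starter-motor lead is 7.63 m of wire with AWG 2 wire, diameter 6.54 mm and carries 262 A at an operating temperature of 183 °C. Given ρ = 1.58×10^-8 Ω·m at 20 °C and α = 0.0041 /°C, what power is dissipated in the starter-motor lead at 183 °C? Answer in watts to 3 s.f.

411 W

A = π(6.54/2 mm)² = π(3.2700e-03 m)² = 3.359e-05 m²
R₍20₎ = ρL/A = (1.58×10^-8)(7.63)/(3.359e-05) = 0.003589 Ω
R₍183₎ = R₍20₎(1 + αΔT) = 0.003589 × (1 + 0.0041×163) = 0.005987 Ω
P = I²R = (262)² × 0.005987 = 411 W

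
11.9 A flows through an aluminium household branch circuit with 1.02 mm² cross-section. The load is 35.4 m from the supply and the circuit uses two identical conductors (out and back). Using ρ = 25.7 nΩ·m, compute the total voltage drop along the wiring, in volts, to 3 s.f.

ρ = 25.7 nΩ·m = 2.57×10^-8 Ω·m
A = 1.02 mm² = 1.020e-06 m²
Total conductor length (both ways) L = 2 × 35.4 = 70.8 m
R = ρL/A = (2.57×10^-8)(70.8)/(1.020e-06) = 1.784 Ω
V = IR = 11.9 × 1.784 = 21.2 V

21.2 V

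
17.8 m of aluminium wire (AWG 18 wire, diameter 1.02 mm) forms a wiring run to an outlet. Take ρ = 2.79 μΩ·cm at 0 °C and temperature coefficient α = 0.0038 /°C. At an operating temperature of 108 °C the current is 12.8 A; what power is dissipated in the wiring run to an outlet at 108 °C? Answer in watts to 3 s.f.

ρ = 2.79 μΩ·cm = 2.79×10^-8 Ω·m
A = π(1.02/2 mm)² = π(5.1000e-04 m)² = 8.171e-07 m²
R₍0₎ = ρL/A = (2.79×10^-8)(17.8)/(8.171e-07) = 0.6078 Ω
R₍108₎ = R₍0₎(1 + αΔT) = 0.6078 × (1 + 0.0038×108) = 0.8572 Ω
P = I²R = (12.8)² × 0.8572 = 140 W

140 W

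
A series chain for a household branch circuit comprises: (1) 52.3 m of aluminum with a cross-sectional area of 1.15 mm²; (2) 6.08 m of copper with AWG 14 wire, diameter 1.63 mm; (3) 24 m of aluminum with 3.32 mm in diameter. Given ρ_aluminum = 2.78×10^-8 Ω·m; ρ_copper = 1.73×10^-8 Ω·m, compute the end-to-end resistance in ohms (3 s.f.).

1.39 Ω

Seg 1: A = 1.15 mm² = 1.150e-06 m²
R_1 = (2.78×10^-8)(52.3)/(1.150e-06) = 1.264 Ω
Seg 2: A = π(1.63/2 mm)² = π(8.1500e-04 m)² = 2.087e-06 m²
R_2 = (1.73×10^-8)(6.08)/(2.087e-06) = 0.05041 Ω
Seg 3: A = π(d/2)² = π(1.6600e-03 m)² = 8.657e-06 m²
R_3 = (2.78×10^-8)(24)/(8.657e-06) = 0.07707 Ω
R_total = R_1 + R_2 + R_3 = 1.39 Ω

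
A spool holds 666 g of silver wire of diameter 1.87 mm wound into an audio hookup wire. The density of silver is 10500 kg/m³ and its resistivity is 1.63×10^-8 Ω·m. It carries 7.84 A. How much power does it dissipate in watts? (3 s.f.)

8.42 W

A = π(d/2)² = π(9.3500e-04 m)² = 2.7465e-06 m²
L = m/(density·A) = 0.666/(10500×2.7465e-06) = 23.09 m
R = ρL/A = (1.63×10^-8)(23.09)/(2.7465e-06) = 0.1371 Ω
P = I²R = (7.84)² × 0.1371 = 8.42 W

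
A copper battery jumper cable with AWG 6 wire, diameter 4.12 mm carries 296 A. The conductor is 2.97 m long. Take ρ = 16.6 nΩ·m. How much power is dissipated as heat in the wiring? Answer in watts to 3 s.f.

ρ = 16.6 nΩ·m = 1.66×10^-8 Ω·m
A = π(4.12/2 mm)² = π(2.0600e-03 m)² = 1.333e-05 m²
R = ρL/A = (1.66×10^-8)(2.97)/(1.333e-05) = 0.003698 Ω
P = I²R = (296)² × 0.003698 = 324 W

324 W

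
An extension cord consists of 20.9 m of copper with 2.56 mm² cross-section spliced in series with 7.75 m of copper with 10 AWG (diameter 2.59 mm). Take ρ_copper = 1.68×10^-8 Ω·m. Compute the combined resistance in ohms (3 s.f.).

0.162 Ω

Segment 1: A = 2.56 mm² = 2.560e-06 m²
R₁ = ρL/A = (1.68×10^-8)(20.9)/(2.560e-06) = 0.1372 Ω
Segment 2: A = π(2.59/2 mm)² = π(1.2950e-03 m)² = 5.269e-06 m²
R₂ = (1.68×10^-8)(7.75)/(5.269e-06) = 0.02471 Ω
R = R₁ + R₂ = 0.162 Ω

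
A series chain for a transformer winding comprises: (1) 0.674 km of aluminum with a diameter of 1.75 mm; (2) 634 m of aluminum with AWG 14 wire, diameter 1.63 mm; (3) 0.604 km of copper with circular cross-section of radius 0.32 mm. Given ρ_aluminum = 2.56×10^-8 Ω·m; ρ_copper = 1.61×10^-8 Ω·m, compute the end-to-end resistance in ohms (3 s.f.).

Seg 1: A = π(d/2)² = π(8.7500e-04 m)² = 2.405e-06 m²
R_1 = (2.56×10^-8)(674)/(2.405e-06) = 7.174 Ω
Seg 2: A = π(1.63/2 mm)² = π(8.1500e-04 m)² = 2.087e-06 m²
R_2 = (2.56×10^-8)(634)/(2.087e-06) = 7.778 Ω
Seg 3: A = πr² = π(3.2000e-04 m)² = 3.217e-07 m²
R_3 = (1.61×10^-8)(604)/(3.217e-07) = 30.23 Ω
R_total = R_1 + R_2 + R_3 = 45.2 Ω

45.2 Ω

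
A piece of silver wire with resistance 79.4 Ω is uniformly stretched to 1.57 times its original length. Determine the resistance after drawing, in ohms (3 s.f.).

Volume constant ⇒ A' = A/k with k = 1.57. R' = ρ(kL)/(A/k) = k²R.
R' = 2.465 × 79.4 = 196 Ω

196 Ω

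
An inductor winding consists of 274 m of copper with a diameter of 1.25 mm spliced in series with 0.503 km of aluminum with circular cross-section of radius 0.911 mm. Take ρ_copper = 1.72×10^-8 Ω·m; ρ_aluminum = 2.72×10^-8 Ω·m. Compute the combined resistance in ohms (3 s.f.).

Segment 1: A = π(d/2)² = π(6.2500e-04 m)² = 1.227e-06 m²
R₁ = ρL/A = (1.72×10^-8)(274)/(1.227e-06) = 3.84 Ω
Segment 2: A = πr² = π(9.1100e-04 m)² = 2.607e-06 m²
R₂ = (2.72×10^-8)(503)/(2.607e-06) = 5.247 Ω
R = R₁ + R₂ = 9.09 Ω

9.09 Ω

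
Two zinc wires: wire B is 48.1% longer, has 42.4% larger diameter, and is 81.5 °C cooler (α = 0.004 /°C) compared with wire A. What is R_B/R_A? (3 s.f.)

0.492

R ∝ ρL/d² with ρ ∝ (1+αΔT), so R_B/R_A = (1 + 48.1/100) × (1 + 42.4/100)⁻² × (1 − 0.004×81.5)
= 1.481 × 0.4931 × 0.674 = 0.492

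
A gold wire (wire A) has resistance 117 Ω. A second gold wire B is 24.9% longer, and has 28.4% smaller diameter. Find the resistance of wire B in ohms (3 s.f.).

R ∝ L/d², so R_B/R_A = (1 + 24.9/100) × (1 − 28.4/100)⁻²
= 1.249 × 1.951 = 2.436
R_B = 2.436 × 117 = 285 Ω

285 Ω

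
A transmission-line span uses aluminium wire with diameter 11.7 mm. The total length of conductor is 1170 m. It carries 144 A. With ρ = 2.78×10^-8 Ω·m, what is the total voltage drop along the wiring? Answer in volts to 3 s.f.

43.6 V

A = π(d/2)² = π(5.8500e-03 m)² = 1.075e-04 m²
R = ρL/A = (2.78×10^-8)(1170)/(1.075e-04) = 0.3025 Ω
V = IR = 144 × 0.3025 = 43.6 V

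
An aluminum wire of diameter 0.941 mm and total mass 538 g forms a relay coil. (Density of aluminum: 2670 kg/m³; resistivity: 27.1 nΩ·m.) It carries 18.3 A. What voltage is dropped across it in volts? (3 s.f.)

207 V

ρ = 27.1 nΩ·m = 2.71×10^-8 Ω·m
A = π(d/2)² = π(4.7050e-04 m)² = 6.9546e-07 m²
L = m/(density·A) = 0.538/(2670×6.9546e-07) = 289.7 m
R = ρL/A = (2.71×10^-8)(289.7)/(6.9546e-07) = 11.29 Ω
V = IR = 18.3 × 11.29 = 207 V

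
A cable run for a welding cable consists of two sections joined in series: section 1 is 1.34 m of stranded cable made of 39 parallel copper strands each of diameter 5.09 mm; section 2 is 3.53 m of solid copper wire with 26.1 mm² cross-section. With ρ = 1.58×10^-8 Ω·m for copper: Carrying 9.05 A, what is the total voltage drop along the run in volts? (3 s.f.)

0.0196 V

Section 1: A_strand = π(2.5450e-03)² = 2.035e-05 m²; R₁ = ρL/(N·A_s) = (1.58×10^-8)(1.34)/(39×2.035e-05) = 2.668×10^-5 Ω
Section 2: A = 26.1 mm² = 2.610e-05 m²
R₂ = (1.58×10^-8)(3.53)/(2.610e-05) = 0.002137 Ω
R = R₁ + R₂ = 0.002164 Ω
V = IR = 9.05 × 0.002164 = 0.0196 V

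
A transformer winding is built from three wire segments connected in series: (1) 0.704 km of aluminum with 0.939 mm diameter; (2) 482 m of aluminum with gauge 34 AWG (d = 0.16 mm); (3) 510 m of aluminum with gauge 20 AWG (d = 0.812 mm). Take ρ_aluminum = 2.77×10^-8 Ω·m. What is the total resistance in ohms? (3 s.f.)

Seg 1: A = π(d/2)² = π(4.6950e-04 m)² = 6.925e-07 m²
R_1 = (2.77×10^-8)(704)/(6.925e-07) = 28.16 Ω
Seg 2: A = π(0.16/2 mm)² = π(8.0000e-05 m)² = 2.011e-08 m²
R_2 = (2.77×10^-8)(482)/(2.011e-08) = 664 Ω
Seg 3: A = π(0.812/2 mm)² = π(4.0600e-04 m)² = 5.178e-07 m²
R_3 = (2.77×10^-8)(510)/(5.178e-07) = 27.28 Ω
R_total = R_1 + R_2 + R_3 = 719 Ω

719 Ω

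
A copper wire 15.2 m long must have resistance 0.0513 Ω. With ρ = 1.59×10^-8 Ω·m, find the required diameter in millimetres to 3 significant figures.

2.45 mm

A = ρL/R = (1.59×10^-8)(15.2)/(0.0513) = 4.711e-06 m²
d = 2√(A/π) = 2.449e-03 m = 2.45 mm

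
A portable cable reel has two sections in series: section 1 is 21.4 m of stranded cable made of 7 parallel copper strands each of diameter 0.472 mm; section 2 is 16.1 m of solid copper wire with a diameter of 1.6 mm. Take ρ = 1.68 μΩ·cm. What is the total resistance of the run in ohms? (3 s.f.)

ρ = 1.68 μΩ·cm = 1.68×10^-8 Ω·m
Section 1: A_strand = π(2.3600e-04)² = 1.750e-07 m²; R₁ = ρL/(N·A_s) = (1.68×10^-8)(21.4)/(7×1.750e-07) = 0.2935 Ω
Section 2: A = π(d/2)² = π(8.0000e-04 m)² = 2.011e-06 m²
R₂ = (1.68×10^-8)(16.1)/(2.011e-06) = 0.1345 Ω
R = R₁ + R₂ = 0.428 Ω

0.428 Ω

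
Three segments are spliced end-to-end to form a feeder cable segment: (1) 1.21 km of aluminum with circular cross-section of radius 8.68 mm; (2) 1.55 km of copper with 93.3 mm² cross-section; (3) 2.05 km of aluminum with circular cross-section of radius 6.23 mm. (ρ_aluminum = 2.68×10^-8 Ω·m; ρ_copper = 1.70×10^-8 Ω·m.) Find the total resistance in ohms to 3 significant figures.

0.870 Ω

Seg 1: A = πr² = π(8.6800e-03 m)² = 2.367e-04 m²
R_1 = (2.68×10^-8)(1210)/(2.367e-04) = 0.137 Ω
Seg 2: A = 93.3 mm² = 9.330e-05 m²
R_2 = (1.70×10^-8)(1550)/(9.330e-05) = 0.2824 Ω
Seg 3: A = πr² = π(6.2300e-03 m)² = 1.219e-04 m²
R_3 = (2.68×10^-8)(2050)/(1.219e-04) = 0.4506 Ω
R_total = R_1 + R_2 + R_3 = 0.870 Ω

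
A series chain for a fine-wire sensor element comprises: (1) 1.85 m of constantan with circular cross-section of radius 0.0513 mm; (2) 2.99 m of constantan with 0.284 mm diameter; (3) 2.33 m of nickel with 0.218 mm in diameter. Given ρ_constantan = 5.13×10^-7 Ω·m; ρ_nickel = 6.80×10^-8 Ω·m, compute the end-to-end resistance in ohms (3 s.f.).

Seg 1: A = πr² = π(5.1300e-05 m)² = 8.268e-09 m²
R_1 = (5.13×10^-7)(1.85)/(8.268e-09) = 114.8 Ω
Seg 2: A = π(d/2)² = π(1.4200e-04 m)² = 6.335e-08 m²
R_2 = (5.13×10^-7)(2.99)/(6.335e-08) = 24.21 Ω
Seg 3: A = π(d/2)² = π(1.0900e-04 m)² = 3.733e-08 m²
R_3 = (6.80×10^-8)(2.33)/(3.733e-08) = 4.245 Ω
R_total = R_1 + R_2 + R_3 = 143 Ω

143 Ω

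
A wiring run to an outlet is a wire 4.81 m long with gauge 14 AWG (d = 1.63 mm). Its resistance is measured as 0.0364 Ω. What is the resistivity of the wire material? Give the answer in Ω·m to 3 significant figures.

A = π(1.63/2 mm)² = π(8.1500e-04 m)² = 2.087e-06 m²
ρ = RA/L = (0.0364)(2.087e-06)/(4.81) = 1.58×10^-8 Ω·m

1.58×10^-8 Ω·m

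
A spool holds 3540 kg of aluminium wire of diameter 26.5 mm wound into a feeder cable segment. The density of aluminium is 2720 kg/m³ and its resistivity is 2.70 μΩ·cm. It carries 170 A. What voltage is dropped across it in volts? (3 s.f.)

ρ = 2.70 μΩ·cm = 2.70×10^-8 Ω·m
A = π(d/2)² = π(1.3250e-02 m)² = 5.5155e-04 m²
L = m/(density·A) = 3540/(2720×5.5155e-04) = 2360 m
R = ρL/A = (2.70×10^-8)(2360)/(5.5155e-04) = 0.1155 Ω
V = IR = 170 × 0.1155 = 19.6 V

19.6 V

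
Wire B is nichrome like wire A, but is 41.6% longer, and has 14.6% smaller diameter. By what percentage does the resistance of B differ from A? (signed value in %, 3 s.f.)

R ∝ L/d², so R_B/R_A = (1 + 41.6/100) × (1 − 14.6/100)⁻²
= 1.416 × 1.371 = 1.942
(R_B − R_A)/R_A = 1.942 − 1 = 94.2%

94.2%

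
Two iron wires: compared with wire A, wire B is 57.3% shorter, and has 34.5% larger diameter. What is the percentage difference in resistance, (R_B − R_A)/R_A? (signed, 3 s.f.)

R ∝ L/d², so R_B/R_A = (1 − 57.3/100) × (1 + 34.5/100)⁻²
= 0.427 × 0.5528 = 0.236
(R_B − R_A)/R_A = 0.236 − 1 = -76.4%

-76.4%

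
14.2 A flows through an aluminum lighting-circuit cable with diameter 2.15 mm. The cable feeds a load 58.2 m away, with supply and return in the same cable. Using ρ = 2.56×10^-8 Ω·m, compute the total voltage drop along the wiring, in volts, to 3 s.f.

11.7 V

A = π(d/2)² = π(1.0750e-03 m)² = 3.631e-06 m²
Total conductor length (both ways) L = 2 × 58.2 = 116.4 m
R = ρL/A = (2.56×10^-8)(116.4)/(3.631e-06) = 0.8208 Ω
V = IR = 14.2 × 0.8208 = 11.7 V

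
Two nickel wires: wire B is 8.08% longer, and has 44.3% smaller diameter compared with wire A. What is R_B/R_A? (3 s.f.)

R ∝ L/d², so R_B/R_A = (1 + 8.08/100) × (1 − 44.3/100)⁻²
= 1.081 × 3.223 = 3.48

3.48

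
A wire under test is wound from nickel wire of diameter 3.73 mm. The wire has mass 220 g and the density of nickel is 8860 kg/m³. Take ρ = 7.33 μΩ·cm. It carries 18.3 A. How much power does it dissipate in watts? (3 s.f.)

ρ = 7.33 μΩ·cm = 7.33×10^-8 Ω·m
A = π(d/2)² = π(1.8650e-03 m)² = 1.0927e-05 m²
L = m/(density·A) = 0.22/(8860×1.0927e-05) = 2.272 m
R = ρL/A = (7.33×10^-8)(2.272)/(1.0927e-05) = 0.01524 Ω
P = I²R = (18.3)² × 0.01524 = 5.10 W

5.10 W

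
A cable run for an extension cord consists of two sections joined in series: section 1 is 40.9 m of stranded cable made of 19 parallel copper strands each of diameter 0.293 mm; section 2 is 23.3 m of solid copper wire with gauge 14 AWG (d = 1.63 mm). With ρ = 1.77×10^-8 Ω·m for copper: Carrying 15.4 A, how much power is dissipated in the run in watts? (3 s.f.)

181 W

Section 1: A_strand = π(1.4650e-04)² = 6.743e-08 m²; R₁ = ρL/(N·A_s) = (1.77×10^-8)(40.9)/(19×6.743e-08) = 0.5651 Ω
Section 2: A = π(1.63/2 mm)² = π(8.1500e-04 m)² = 2.087e-06 m²
R₂ = (1.77×10^-8)(23.3)/(2.087e-06) = 0.1976 Ω
R = R₁ + R₂ = 0.7627 Ω
P = I²R = (15.4)² × 0.7627 = 181 W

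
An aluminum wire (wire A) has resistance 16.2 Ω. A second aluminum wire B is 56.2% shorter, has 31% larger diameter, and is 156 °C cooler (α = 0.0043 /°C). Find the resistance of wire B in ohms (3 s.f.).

1.36 Ω

R ∝ ρL/d² with ρ ∝ (1+αΔT), so R_B/R_A = (1 − 56.2/100) × (1 + 31/100)⁻² × (1 − 0.0043×156)
= 0.438 × 0.5827 × 0.3292 = 0.08402
R_B = 0.08402 × 16.2 = 1.36 Ω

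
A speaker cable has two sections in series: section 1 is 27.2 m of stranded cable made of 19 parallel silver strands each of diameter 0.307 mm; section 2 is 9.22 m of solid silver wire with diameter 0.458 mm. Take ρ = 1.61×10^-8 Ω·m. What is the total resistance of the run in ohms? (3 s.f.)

1.21 Ω

Section 1: A_strand = π(1.5350e-04)² = 7.402e-08 m²; R₁ = ρL/(N·A_s) = (1.61×10^-8)(27.2)/(19×7.402e-08) = 0.3114 Ω
Section 2: A = π(d/2)² = π(2.2900e-04 m)² = 1.647e-07 m²
R₂ = (1.61×10^-8)(9.22)/(1.647e-07) = 0.901 Ω
R = R₁ + R₂ = 1.21 Ω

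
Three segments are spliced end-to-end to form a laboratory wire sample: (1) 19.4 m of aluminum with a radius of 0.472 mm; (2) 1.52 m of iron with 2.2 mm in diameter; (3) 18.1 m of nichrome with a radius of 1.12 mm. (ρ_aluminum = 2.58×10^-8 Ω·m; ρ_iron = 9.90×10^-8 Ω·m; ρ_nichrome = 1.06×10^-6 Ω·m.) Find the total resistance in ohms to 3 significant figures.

5.62 Ω

Seg 1: A = πr² = π(4.7200e-04 m)² = 6.999e-07 m²
R_1 = (2.58×10^-8)(19.4)/(6.999e-07) = 0.7151 Ω
Seg 2: A = π(d/2)² = π(1.1000e-03 m)² = 3.801e-06 m²
R_2 = (9.90×10^-8)(1.52)/(3.801e-06) = 0.03959 Ω
Seg 3: A = πr² = π(1.1200e-03 m)² = 3.941e-06 m²
R_3 = (1.06×10^-6)(18.1)/(3.941e-06) = 4.869 Ω
R_total = R_1 + R_2 + R_3 = 5.62 Ω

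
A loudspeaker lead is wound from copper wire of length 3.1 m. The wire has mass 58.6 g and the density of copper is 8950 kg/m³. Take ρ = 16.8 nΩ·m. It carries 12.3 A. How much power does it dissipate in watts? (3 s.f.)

3.73 W

ρ = 16.8 nΩ·m = 1.68×10^-8 Ω·m
A = m/(density·L) = 0.0586/(8950×3.1) = 2.1121e-06 m²
R = ρL/A = (1.68×10^-8)(3.1)/(2.1121e-06) = 0.02466 Ω
P = I²R = (12.3)² × 0.02466 = 3.73 W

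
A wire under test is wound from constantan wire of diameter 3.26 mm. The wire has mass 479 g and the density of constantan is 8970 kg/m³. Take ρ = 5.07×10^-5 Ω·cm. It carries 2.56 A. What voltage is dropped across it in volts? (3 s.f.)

ρ = 5.07×10^-5 Ω·cm = 5.07×10^-7 Ω·m
A = π(d/2)² = π(1.6300e-03 m)² = 8.3469e-06 m²
L = m/(density·A) = 0.479/(8970×8.3469e-06) = 6.398 m
R = ρL/A = (5.07×10^-7)(6.398)/(8.3469e-06) = 0.3886 Ω
V = IR = 2.56 × 0.3886 = 0.995 V

0.995 V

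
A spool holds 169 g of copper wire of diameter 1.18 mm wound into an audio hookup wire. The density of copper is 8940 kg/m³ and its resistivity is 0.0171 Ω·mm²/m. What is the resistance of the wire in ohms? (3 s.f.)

ρ = 0.0171 Ω·mm²/m = 1.71×10^-8 Ω·m
A = π(d/2)² = π(5.9000e-04 m)² = 1.0936e-06 m²
L = m/(density·A) = 0.169/(8940×1.0936e-06) = 17.29 m
R = ρL/A = (1.71×10^-8)(17.29)/(1.0936e-06) = 0.270 Ω

0.270 Ω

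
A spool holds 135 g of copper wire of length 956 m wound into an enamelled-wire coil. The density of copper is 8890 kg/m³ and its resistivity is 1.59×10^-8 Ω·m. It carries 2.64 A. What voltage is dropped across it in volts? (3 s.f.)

2530 V

A = m/(density·L) = 0.135/(8890×956) = 1.5885e-08 m²
R = ρL/A = (1.59×10^-8)(956)/(1.5885e-08) = 956.9 Ω
V = IR = 2.64 × 956.9 = 2530 V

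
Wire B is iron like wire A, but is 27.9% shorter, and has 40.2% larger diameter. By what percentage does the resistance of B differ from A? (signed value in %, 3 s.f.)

-63.3%

R ∝ L/d², so R_B/R_A = (1 − 27.9/100) × (1 + 40.2/100)⁻²
= 0.721 × 0.5088 = 0.3668
(R_B − R_A)/R_A = 0.3668 − 1 = -63.3%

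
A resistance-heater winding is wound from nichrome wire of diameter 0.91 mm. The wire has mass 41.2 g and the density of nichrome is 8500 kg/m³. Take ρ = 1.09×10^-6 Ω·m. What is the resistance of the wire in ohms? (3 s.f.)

12.5 Ω

A = π(d/2)² = π(4.5500e-04 m)² = 6.5039e-07 m²
L = m/(density·A) = 0.0412/(8500×6.5039e-07) = 7.453 m
R = ρL/A = (1.09×10^-6)(7.453)/(6.5039e-07) = 12.5 Ω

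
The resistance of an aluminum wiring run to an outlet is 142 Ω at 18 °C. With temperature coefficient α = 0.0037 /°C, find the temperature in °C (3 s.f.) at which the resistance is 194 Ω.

R = R₀(1 + α(T − T₀)) ⇒ T = T₀ + (R/R₀ − 1)/α
T = 18 + (194/142 − 1)/0.0037 = 18 + (0.3662)/0.0037 = 117 °C

117 °C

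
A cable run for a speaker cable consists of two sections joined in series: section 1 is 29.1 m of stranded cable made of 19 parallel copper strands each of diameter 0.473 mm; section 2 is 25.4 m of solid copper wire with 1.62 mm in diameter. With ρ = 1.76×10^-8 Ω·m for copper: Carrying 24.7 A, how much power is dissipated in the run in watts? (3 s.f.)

226 W

Section 1: A_strand = π(2.3650e-04)² = 1.757e-07 m²; R₁ = ρL/(N·A_s) = (1.76×10^-8)(29.1)/(19×1.757e-07) = 0.1534 Ω
Section 2: A = π(d/2)² = π(8.1000e-04 m)² = 2.061e-06 m²
R₂ = (1.76×10^-8)(25.4)/(2.061e-06) = 0.2169 Ω
R = R₁ + R₂ = 0.3703 Ω
P = I²R = (24.7)² × 0.3703 = 226 W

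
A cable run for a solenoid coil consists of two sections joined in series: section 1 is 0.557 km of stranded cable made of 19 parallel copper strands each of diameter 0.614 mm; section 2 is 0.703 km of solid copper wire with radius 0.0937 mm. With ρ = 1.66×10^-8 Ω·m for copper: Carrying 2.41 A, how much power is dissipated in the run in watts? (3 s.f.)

2470 W

Section 1: A_strand = π(3.0700e-04)² = 2.961e-07 m²; R₁ = ρL/(N·A_s) = (1.66×10^-8)(557)/(19×2.961e-07) = 1.644 Ω
Section 2: A = πr² = π(9.3700e-05 m)² = 2.758e-08 m²
R₂ = (1.66×10^-8)(703)/(2.758e-08) = 423.1 Ω
R = R₁ + R₂ = 424.7 Ω
P = I²R = (2.41)² × 424.7 = 2470 W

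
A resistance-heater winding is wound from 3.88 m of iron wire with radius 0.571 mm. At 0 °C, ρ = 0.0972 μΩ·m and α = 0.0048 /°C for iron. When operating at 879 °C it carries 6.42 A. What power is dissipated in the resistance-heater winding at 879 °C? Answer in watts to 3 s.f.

79.2 W

ρ = 0.0972 μΩ·m = 9.72×10^-8 Ω·m
A = πr² = π(5.7100e-04 m)² = 1.024e-06 m²
R₍0₎ = ρL/A = (9.72×10^-8)(3.88)/(1.024e-06) = 0.3682 Ω
R₍879₎ = R₍0₎(1 + αΔT) = 0.3682 × (1 + 0.0048×879) = 1.922 Ω
P = I²R = (6.42)² × 1.922 = 79.2 W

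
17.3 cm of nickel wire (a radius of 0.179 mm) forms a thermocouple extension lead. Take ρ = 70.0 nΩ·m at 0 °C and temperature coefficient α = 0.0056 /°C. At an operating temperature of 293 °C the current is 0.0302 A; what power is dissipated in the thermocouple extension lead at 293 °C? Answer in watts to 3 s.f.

2.90×10^-4 W

ρ = 70.0 nΩ·m = 7.00×10^-8 Ω·m
A = πr² = π(1.7900e-04 m)² = 1.007e-07 m²
R₍0₎ = ρL/A = (7.00×10^-8)(0.173)/(1.007e-07) = 0.1203 Ω
R₍293₎ = R₍0₎(1 + αΔT) = 0.1203 × (1 + 0.0056×293) = 0.3177 Ω
P = I²R = (0.0302)² × 0.3177 = 2.90×10^-4 W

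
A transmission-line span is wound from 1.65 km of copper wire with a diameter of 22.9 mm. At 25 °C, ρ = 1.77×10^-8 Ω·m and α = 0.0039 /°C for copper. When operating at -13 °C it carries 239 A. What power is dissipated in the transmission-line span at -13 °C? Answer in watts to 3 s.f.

A = π(d/2)² = π(1.1450e-02 m)² = 4.119e-04 m²
R₍25₎ = ρL/A = (1.77×10^-8)(1650)/(4.119e-04) = 0.07091 Ω
R₍-13₎ = R₍25₎(1 + αΔT) = 0.07091 × (1 + 0.0039×-38) = 0.0604 Ω
P = I²R = (239)² × 0.0604 = 3450 W

3450 W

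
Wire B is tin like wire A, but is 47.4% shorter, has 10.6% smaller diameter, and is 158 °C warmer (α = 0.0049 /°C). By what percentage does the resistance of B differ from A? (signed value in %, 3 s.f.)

R ∝ ρL/d² with ρ ∝ (1+αΔT), so R_B/R_A = (1 − 47.4/100) × (1 − 10.6/100)⁻² × (1 + 0.0049×158)
= 0.526 × 1.251 × 1.774 = 1.168
(R_B − R_A)/R_A = 1.168 − 1 = 16.8%

16.8%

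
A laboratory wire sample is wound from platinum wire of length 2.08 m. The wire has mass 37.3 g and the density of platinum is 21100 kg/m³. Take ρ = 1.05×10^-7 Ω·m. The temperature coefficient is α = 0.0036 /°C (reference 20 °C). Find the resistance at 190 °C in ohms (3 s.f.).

0.414 Ω

A = m/(density·L) = 0.0373/(21100×2.08) = 8.4989e-07 m²
R = ρL/A = (1.05×10^-7)(2.08)/(8.4989e-07) = 0.257 Ω
R(190 °C) = 0.257 × (1 + 0.0036×170) = 0.414 Ω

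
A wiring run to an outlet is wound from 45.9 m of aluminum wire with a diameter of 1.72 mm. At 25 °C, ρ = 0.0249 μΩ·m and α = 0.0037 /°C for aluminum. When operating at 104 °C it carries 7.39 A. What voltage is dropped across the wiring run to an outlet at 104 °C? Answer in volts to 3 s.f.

4.70 V

ρ = 0.0249 μΩ·m = 2.49×10^-8 Ω·m
A = π(d/2)² = π(8.6000e-04 m)² = 2.324e-06 m²
R₍25₎ = ρL/A = (2.49×10^-8)(45.9)/(2.324e-06) = 0.4919 Ω
R₍104₎ = R₍25₎(1 + αΔT) = 0.4919 × (1 + 0.0037×79) = 0.6357 Ω
V = IR = 7.39 × 0.6357 = 4.70 V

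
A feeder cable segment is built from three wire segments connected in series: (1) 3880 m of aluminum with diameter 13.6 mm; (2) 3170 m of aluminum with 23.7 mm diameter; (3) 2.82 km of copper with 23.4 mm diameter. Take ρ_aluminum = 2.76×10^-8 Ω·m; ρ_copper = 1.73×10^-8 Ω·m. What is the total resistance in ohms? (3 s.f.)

Seg 1: A = π(d/2)² = π(6.8000e-03 m)² = 1.453e-04 m²
R_1 = (2.76×10^-8)(3880)/(1.453e-04) = 0.7372 Ω
Seg 2: A = π(d/2)² = π(1.1850e-02 m)² = 4.412e-04 m²
R_2 = (2.76×10^-8)(3170)/(4.412e-04) = 0.1983 Ω
Seg 3: A = π(d/2)² = π(1.1700e-02 m)² = 4.301e-04 m²
R_3 = (1.73×10^-8)(2820)/(4.301e-04) = 0.1134 Ω
R_total = R_1 + R_2 + R_3 = 1.05 Ω

1.05 Ω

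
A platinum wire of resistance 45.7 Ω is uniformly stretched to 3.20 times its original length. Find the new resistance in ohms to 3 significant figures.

468 Ω

Volume constant ⇒ A' = A/k with k = 3.2. R' = ρ(kL)/(A/k) = k²R.
R' = 10.24 × 45.7 = 468 Ω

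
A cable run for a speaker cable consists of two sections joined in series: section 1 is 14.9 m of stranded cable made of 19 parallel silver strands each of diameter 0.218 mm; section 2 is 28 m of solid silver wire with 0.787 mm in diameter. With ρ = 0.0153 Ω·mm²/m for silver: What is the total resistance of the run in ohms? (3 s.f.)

1.20 Ω

ρ = 0.0153 Ω·mm²/m = 1.53×10^-8 Ω·m
Section 1: A_strand = π(1.0900e-04)² = 3.733e-08 m²; R₁ = ρL/(N·A_s) = (1.53×10^-8)(14.9)/(19×3.733e-08) = 0.3215 Ω
Section 2: A = π(d/2)² = π(3.9350e-04 m)² = 4.865e-07 m²
R₂ = (1.53×10^-8)(28)/(4.865e-07) = 0.8807 Ω
R = R₁ + R₂ = 1.20 Ω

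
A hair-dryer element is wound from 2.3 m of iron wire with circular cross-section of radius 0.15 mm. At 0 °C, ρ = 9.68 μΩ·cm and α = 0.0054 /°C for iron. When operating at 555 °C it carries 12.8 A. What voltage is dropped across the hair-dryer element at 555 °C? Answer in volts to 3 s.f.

ρ = 9.68 μΩ·cm = 9.68×10^-8 Ω·m
A = πr² = π(1.5000e-04 m)² = 7.069e-08 m²
R₍0₎ = ρL/A = (9.68×10^-8)(2.3)/(7.069e-08) = 3.15 Ω
R₍555₎ = R₍0₎(1 + αΔT) = 3.15 × (1 + 0.0054×555) = 12.59 Ω
V = IR = 12.8 × 12.59 = 161 V

161 V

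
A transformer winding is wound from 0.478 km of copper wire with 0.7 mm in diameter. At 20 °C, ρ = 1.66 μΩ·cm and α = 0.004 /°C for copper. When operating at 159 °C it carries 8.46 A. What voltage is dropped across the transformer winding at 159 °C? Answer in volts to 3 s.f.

ρ = 1.66 μΩ·cm = 1.66×10^-8 Ω·m
A = π(d/2)² = π(3.5000e-04 m)² = 3.848e-07 m²
R₍20₎ = ρL/A = (1.66×10^-8)(478)/(3.848e-07) = 20.62 Ω
R₍159₎ = R₍20₎(1 + αΔT) = 20.62 × (1 + 0.004×139) = 32.08 Ω
V = IR = 8.46 × 32.08 = 271 V

271 V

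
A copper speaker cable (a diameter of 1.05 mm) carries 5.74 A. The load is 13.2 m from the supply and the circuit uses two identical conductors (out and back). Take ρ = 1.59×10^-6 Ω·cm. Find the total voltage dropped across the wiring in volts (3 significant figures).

ρ = 1.59×10^-6 Ω·cm = 1.59×10^-8 Ω·m
A = π(d/2)² = π(5.2500e-04 m)² = 8.659e-07 m²
Total conductor length (both ways) L = 2 × 13.2 = 26.4 m
R = ρL/A = (1.59×10^-8)(26.4)/(8.659e-07) = 0.4848 Ω
V = IR = 5.74 × 0.4848 = 2.78 V

2.78 V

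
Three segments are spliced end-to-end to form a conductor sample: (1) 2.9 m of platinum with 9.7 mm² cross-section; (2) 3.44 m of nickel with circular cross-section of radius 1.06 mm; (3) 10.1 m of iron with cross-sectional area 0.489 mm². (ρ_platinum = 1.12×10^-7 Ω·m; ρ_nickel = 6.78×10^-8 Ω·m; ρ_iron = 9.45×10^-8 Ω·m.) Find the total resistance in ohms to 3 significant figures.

2.05 Ω

Seg 1: A = 9.7 mm² = 9.700e-06 m²
R_1 = (1.12×10^-7)(2.9)/(9.700e-06) = 0.03348 Ω
Seg 2: A = πr² = π(1.0600e-03 m)² = 3.530e-06 m²
R_2 = (6.78×10^-8)(3.44)/(3.530e-06) = 0.06607 Ω
Seg 3: A = 0.489 mm² = 4.890e-07 m²
R_3 = (9.45×10^-8)(10.1)/(4.890e-07) = 1.952 Ω
R_total = R_1 + R_2 + R_3 = 2.05 Ω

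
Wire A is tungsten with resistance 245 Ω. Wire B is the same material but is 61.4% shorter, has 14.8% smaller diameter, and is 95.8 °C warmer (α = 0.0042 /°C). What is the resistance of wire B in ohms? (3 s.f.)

183 Ω

R ∝ ρL/d² with ρ ∝ (1+αΔT), so R_B/R_A = (1 − 61.4/100) × (1 − 14.8/100)⁻² × (1 + 0.0042×95.8)
= 0.386 × 1.378 × 1.402 = 0.7457
R_B = 0.7457 × 245 = 183 Ω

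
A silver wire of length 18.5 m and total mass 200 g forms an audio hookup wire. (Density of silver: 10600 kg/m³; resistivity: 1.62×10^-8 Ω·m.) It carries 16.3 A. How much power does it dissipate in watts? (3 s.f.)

78.1 W

A = m/(density·L) = 0.2/(10600×18.5) = 1.0199e-06 m²
R = ρL/A = (1.62×10^-8)(18.5)/(1.0199e-06) = 0.2939 Ω
P = I²R = (16.3)² × 0.2939 = 78.1 W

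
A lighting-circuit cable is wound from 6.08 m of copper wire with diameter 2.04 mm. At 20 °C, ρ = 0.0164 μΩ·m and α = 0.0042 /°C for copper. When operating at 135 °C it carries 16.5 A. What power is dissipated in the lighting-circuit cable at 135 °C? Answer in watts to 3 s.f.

ρ = 0.0164 μΩ·m = 1.64×10^-8 Ω·m
A = π(d/2)² = π(1.0200e-03 m)² = 3.269e-06 m²
R₍20₎ = ρL/A = (1.64×10^-8)(6.08)/(3.269e-06) = 0.03051 Ω
R₍135₎ = R₍20₎(1 + αΔT) = 0.03051 × (1 + 0.0042×115) = 0.04524 Ω
P = I²R = (16.5)² × 0.04524 = 12.3 W

12.3 W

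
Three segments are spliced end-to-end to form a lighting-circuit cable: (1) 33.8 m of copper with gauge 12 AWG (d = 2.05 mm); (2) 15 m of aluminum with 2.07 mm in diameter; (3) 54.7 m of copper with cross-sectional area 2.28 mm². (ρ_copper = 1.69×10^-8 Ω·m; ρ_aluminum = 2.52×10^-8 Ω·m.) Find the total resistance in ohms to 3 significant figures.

Seg 1: A = π(2.05/2 mm)² = π(1.0250e-03 m)² = 3.301e-06 m²
R_1 = (1.69×10^-8)(33.8)/(3.301e-06) = 0.1731 Ω
Seg 2: A = π(d/2)² = π(1.0350e-03 m)² = 3.365e-06 m²
R_2 = (2.52×10^-8)(15)/(3.365e-06) = 0.1123 Ω
Seg 3: A = 2.28 mm² = 2.280e-06 m²
R_3 = (1.69×10^-8)(54.7)/(2.280e-06) = 0.4055 Ω
R_total = R_1 + R_2 + R_3 = 0.691 Ω

0.691 Ω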